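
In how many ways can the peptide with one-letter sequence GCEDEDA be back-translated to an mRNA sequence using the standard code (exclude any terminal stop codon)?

512

Gly: 4 codons.
Cys: 2 codons.
Glu: 2 codons.
Asp: 2 codons.
Glu: 2 codons.
Asp: 2 codons.
Ala: 4 codons.
4 × 2 × 2 × 2 × 2 × 2 × 4 = 512.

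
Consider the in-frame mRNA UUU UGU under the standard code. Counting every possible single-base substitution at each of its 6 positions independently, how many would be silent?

Codon 1 (UUU, Phe): 1 synonymous substitution.
Codon 2 (UGU, Cys): 1 synonymous substitution.
Total: 1 + 1 = 2.

2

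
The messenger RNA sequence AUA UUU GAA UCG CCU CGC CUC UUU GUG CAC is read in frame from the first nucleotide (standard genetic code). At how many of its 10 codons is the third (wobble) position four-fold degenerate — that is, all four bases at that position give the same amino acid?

Codon 1 AUA (Ile): third position 3-fold.
Codon 2 UUU (Phe): third position 2-fold.
Codon 3 GAA (Glu): third position 2-fold.
Codon 4 UCG (Ser): third position 4-fold.
Codon 5 CCU (Pro): third position 4-fold.
Codon 6 CGC (Arg): third position 4-fold.
Codon 7 CUC (Leu): third position 4-fold.
Codon 8 UUU (Phe): third position 2-fold.
Codon 9 GUG (Val): third position 4-fold.
Codon 10 CAC (His): third position 2-fold.
Four-fold degenerate third positions: 5.

5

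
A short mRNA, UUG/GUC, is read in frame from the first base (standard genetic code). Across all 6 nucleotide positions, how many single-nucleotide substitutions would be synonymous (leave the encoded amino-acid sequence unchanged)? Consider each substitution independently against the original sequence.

Codon 1 (UUG, Leu): 2 synonymous substitutions.
Codon 2 (GUC, Val): 3 synonymous substitutions.
Total: 2 + 3 = 5.

5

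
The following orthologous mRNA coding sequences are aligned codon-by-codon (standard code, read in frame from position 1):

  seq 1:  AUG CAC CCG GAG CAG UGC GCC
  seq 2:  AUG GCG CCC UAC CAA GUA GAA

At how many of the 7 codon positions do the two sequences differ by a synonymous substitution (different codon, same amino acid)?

Codon 1: AUG Met / AUG Met — identical.
Codon 2: CAC His / GCG Ala — nonsynonymous.
Codon 3: CCG Pro / CCC Pro — synonymous.
Codon 4: GAG Glu / UAC Tyr — nonsynonymous.
Codon 5: CAG Gln / CAA Gln — synonymous.
Codon 6: UGC Cys / GUA Val — nonsynonymous.
Codon 7: GCC Ala / GAA Glu — nonsynonymous.
Synonymous differences: 2.

2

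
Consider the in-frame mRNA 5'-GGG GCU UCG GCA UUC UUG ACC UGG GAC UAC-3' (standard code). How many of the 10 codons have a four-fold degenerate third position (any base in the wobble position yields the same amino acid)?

Codon 1 GGG (Gly): third position 4-fold.
Codon 2 GCU (Ala): third position 4-fold.
Codon 3 UCG (Ser): third position 4-fold.
Codon 4 GCA (Ala): third position 4-fold.
Codon 5 UUC (Phe): third position 2-fold.
Codon 6 UUG (Leu): third position 2-fold.
Codon 7 ACC (Thr): third position 4-fold.
Codon 8 UGG (Trp): third position 1-fold.
Codon 9 GAC (Asp): third position 2-fold.
Codon 10 UAC (Tyr): third position 2-fold.
Four-fold degenerate third positions: 5.

5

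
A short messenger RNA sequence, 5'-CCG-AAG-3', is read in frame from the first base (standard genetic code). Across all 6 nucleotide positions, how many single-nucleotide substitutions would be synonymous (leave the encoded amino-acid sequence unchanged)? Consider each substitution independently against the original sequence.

4

Codon 1 (CCG, Pro): 3 synonymous substitutions.
Codon 2 (AAG, Lys): 1 synonymous substitution.
Total: 3 + 1 = 4.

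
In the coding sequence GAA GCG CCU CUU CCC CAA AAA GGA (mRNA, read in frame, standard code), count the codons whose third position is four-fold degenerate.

5

Codon 1 GAA (Glu): third position 2-fold.
Codon 2 GCG (Ala): third position 4-fold.
Codon 3 CCU (Pro): third position 4-fold.
Codon 4 CUU (Leu): third position 4-fold.
Codon 5 CCC (Pro): third position 4-fold.
Codon 6 CAA (Gln): third position 2-fold.
Codon 7 AAA (Lys): third position 2-fold.
Codon 8 GGA (Gly): third position 4-fold.
Four-fold degenerate third positions: 5.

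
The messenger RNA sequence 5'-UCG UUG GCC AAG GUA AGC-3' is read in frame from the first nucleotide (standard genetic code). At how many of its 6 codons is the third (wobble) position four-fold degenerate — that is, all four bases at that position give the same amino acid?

Codon 1 UCG (Ser): third position 4-fold.
Codon 2 UUG (Leu): third position 2-fold.
Codon 3 GCC (Ala): third position 4-fold.
Codon 4 AAG (Lys): third position 2-fold.
Codon 5 GUA (Val): third position 4-fold.
Codon 6 AGC (Ser): third position 2-fold.
Four-fold degenerate third positions: 3.

3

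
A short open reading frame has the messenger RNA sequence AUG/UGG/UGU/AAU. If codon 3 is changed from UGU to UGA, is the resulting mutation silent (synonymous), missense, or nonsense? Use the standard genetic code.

nonsense

Position 9 falls in codon 3: UGU → Cys.
After the substitution the codon is UGA → Stop.
The new codon is a stop codon, so this is a nonsense mutation.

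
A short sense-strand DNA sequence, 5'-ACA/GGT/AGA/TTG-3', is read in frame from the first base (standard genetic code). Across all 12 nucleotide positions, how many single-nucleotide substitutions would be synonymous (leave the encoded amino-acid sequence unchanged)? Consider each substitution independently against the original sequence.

10

Codon 1 (ACA, Thr): 3 synonymous substitutions.
Codon 2 (GGT, Gly): 3 synonymous substitutions.
Codon 3 (AGA, Arg): 2 synonymous substitutions.
Codon 4 (TTG, Leu): 2 synonymous substitutions.
Total: 3 + 3 + 2 + 2 = 10.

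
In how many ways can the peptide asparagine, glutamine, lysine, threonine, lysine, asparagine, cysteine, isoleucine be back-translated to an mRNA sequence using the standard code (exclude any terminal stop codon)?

Asn: 2 codons.
Gln: 2 codons.
Lys: 2 codons.
Thr: 4 codons.
Lys: 2 codons.
Asn: 2 codons.
Cys: 2 codons.
Ile: 3 codons.
2 × 2 × 2 × 4 × 2 × 2 × 2 × 3 = 768.

768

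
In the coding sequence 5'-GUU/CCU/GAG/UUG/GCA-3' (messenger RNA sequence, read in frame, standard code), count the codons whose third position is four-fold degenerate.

Codon 1 GUU (Val): third position 4-fold.
Codon 2 CCU (Pro): third position 4-fold.
Codon 3 GAG (Glu): third position 2-fold.
Codon 4 UUG (Leu): third position 2-fold.
Codon 5 GCA (Ala): third position 4-fold.
Four-fold degenerate third positions: 3.

3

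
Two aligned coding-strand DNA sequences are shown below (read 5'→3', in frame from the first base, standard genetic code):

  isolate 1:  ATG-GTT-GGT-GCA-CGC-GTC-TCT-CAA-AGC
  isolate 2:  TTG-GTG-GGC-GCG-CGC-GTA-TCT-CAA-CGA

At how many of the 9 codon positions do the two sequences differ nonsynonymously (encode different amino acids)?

Codon 1: ATG Met / TTG Leu — nonsynonymous.
Codon 2: GTT Val / GTG Val — synonymous.
Codon 3: GGT Gly / GGC Gly — synonymous.
Codon 4: GCA Ala / GCG Ala — synonymous.
Codon 5: CGC Arg / CGC Arg — identical.
Codon 6: GTC Val / GTA Val — synonymous.
Codon 7: TCT Ser / TCT Ser — identical.
Codon 8: CAA Gln / CAA Gln — identical.
Codon 9: AGC Ser / CGA Arg — nonsynonymous.
Nonsynonymous differences: 2.

2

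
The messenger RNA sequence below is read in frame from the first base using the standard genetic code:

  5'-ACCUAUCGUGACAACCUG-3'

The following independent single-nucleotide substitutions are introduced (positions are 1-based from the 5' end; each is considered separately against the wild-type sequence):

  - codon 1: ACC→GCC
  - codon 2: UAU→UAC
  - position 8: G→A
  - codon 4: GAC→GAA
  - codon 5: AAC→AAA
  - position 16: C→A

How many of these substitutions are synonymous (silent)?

1

Codon 1: ACC (Thr) → GCC (Ala) — missense.
Codon 2: UAU (Tyr) → UAC (Tyr) — synonymous.
Codon 3: CGU (Arg) → CAU (His) — missense.
Codon 4: GAC (Asp) → GAA (Glu) — missense.
Codon 5: AAC (Asn) → AAA (Lys) — missense.
Codon 6: CUG (Leu) → AUG (Met) — missense.
Synonymous: 1 of 6.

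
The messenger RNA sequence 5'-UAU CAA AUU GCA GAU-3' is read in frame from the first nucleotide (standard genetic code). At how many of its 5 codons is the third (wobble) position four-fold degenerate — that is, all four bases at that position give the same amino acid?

1

Codon 1 UAU (Tyr): third position 2-fold.
Codon 2 CAA (Gln): third position 2-fold.
Codon 3 AUU (Ile): third position 3-fold.
Codon 4 GCA (Ala): third position 4-fold.
Codon 5 GAU (Asp): third position 2-fold.
Four-fold degenerate third positions: 1.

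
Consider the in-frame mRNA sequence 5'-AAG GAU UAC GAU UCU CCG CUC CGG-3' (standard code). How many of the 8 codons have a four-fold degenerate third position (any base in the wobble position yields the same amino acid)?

Codon 1 AAG (Lys): third position 2-fold.
Codon 2 GAU (Asp): third position 2-fold.
Codon 3 UAC (Tyr): third position 2-fold.
Codon 4 GAU (Asp): third position 2-fold.
Codon 5 UCU (Ser): third position 4-fold.
Codon 6 CCG (Pro): third position 4-fold.
Codon 7 CUC (Leu): third position 4-fold.
Codon 8 CGG (Arg): third position 4-fold.
Four-fold degenerate third positions: 4.

4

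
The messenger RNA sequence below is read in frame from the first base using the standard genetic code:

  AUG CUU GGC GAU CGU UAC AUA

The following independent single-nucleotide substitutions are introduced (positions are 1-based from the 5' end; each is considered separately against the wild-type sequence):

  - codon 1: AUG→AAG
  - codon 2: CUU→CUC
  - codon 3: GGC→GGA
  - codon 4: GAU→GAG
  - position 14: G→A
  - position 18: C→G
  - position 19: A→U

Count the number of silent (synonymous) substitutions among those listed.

2

Codon 1: AUG (Met) → AAG (Lys) — missense.
Codon 2: CUU (Leu) → CUC (Leu) — synonymous.
Codon 3: GGC (Gly) → GGA (Gly) — synonymous.
Codon 4: GAU (Asp) → GAG (Glu) — missense.
Codon 5: CGU (Arg) → CAU (His) — missense.
Codon 6: UAC (Tyr) → UAG (Stop) — nonsense.
Codon 7: AUA (Ile) → UUA (Leu) — missense.
Synonymous: 2 of 7.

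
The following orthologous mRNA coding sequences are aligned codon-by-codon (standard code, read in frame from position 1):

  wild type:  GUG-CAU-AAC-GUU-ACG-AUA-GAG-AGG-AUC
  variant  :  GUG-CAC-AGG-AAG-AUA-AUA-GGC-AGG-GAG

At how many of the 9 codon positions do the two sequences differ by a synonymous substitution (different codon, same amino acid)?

Codon 1: GUG Val / GUG Val — identical.
Codon 2: CAU His / CAC His — synonymous.
Codon 3: AAC Asn / AGG Arg — nonsynonymous.
Codon 4: GUU Val / AAG Lys — nonsynonymous.
Codon 5: ACG Thr / AUA Ile — nonsynonymous.
Codon 6: AUA Ile / AUA Ile — identical.
Codon 7: GAG Glu / GGC Gly — nonsynonymous.
Codon 8: AGG Arg / AGG Arg — identical.
Codon 9: AUC Ile / GAG Glu — nonsynonymous.
Synonymous differences: 1.

1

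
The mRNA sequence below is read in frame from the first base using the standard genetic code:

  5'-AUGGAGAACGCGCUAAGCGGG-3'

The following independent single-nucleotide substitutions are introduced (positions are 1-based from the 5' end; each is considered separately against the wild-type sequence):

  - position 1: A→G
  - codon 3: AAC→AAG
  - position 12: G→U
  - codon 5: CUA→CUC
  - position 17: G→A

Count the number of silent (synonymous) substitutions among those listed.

Codon 1: AUG (Met) → GUG (Val) — missense.
Codon 3: AAC (Asn) → AAG (Lys) — missense.
Codon 4: GCG (Ala) → GCU (Ala) — synonymous.
Codon 5: CUA (Leu) → CUC (Leu) — synonymous.
Codon 6: AGC (Ser) → AAC (Asn) — missense.
Synonymous: 2 of 5.

2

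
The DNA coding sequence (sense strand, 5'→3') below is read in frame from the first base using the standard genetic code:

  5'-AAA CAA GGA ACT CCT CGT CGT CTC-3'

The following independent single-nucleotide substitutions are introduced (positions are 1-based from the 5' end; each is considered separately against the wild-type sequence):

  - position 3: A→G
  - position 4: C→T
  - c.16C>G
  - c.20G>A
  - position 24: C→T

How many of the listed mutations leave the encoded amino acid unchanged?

2

Codon 1: AAA (Lys) → AAG (Lys) — synonymous.
Codon 2: CAA (Gln) → TAA (Stop) — nonsense.
Codon 6: CGT (Arg) → GGT (Gly) — missense.
Codon 7: CGT (Arg) → CAT (His) — missense.
Codon 8: CTC (Leu) → CTT (Leu) — synonymous.
Synonymous: 2 of 5.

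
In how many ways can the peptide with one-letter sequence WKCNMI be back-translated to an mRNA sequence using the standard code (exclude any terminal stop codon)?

Trp: 1 codon.
Lys: 2 codons.
Cys: 2 codons.
Asn: 2 codons.
Met: 1 codon.
Ile: 3 codons.
1 × 2 × 2 × 2 × 1 × 3 = 24.

24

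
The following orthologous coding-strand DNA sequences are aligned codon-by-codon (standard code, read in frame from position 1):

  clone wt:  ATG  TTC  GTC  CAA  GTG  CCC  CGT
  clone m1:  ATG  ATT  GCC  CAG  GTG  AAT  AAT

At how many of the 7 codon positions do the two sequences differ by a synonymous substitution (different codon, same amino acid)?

1

Codon 1: ATG Met / ATG Met — identical.
Codon 2: TTC Phe / ATT Ile — nonsynonymous.
Codon 3: GTC Val / GCC Ala — nonsynonymous.
Codon 4: CAA Gln / CAG Gln — synonymous.
Codon 5: GTG Val / GTG Val — identical.
Codon 6: CCC Pro / AAT Asn — nonsynonymous.
Codon 7: CGT Arg / AAT Asn — nonsynonymous.
Synonymous differences: 1.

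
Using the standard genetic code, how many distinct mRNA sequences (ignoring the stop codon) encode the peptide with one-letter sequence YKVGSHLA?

Tyr: 2 codons.
Lys: 2 codons.
Val: 4 codons.
Gly: 4 codons.
Ser: 6 codons.
His: 2 codons.
Leu: 6 codons.
Ala: 4 codons.
2 × 2 × 4 × 4 × 6 × 2 × 6 × 4 = 18432.

18432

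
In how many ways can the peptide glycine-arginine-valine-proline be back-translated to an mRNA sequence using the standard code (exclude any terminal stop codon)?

Gly: 4 codons.
Arg: 6 codons.
Val: 4 codons.
Pro: 4 codons.
4 × 6 × 4 × 4 = 384.

384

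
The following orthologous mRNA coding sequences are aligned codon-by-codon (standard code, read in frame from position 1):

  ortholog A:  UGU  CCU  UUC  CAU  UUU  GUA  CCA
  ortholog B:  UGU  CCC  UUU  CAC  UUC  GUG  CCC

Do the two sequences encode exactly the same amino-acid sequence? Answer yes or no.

yes

Codon 1: UGU Cys / UGU Cys — identical.
Codon 2: CCU Pro / CCC Pro — synonymous.
Codon 3: UUC Phe / UUU Phe — synonymous.
Codon 4: CAU His / CAC His — synonymous.
Codon 5: UUU Phe / UUC Phe — synonymous.
Codon 6: GUA Val / GUG Val — synonymous.
Codon 7: CCA Pro / CCC Pro — synonymous.
Nonsynonymous differences: 0 → same protein.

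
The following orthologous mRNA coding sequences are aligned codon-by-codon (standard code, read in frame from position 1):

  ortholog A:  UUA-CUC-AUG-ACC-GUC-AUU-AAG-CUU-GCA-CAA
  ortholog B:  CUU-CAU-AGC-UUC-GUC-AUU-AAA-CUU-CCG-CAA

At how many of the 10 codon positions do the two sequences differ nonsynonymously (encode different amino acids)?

4

Codon 1: UUA Leu / CUU Leu — synonymous.
Codon 2: CUC Leu / CAU His — nonsynonymous.
Codon 3: AUG Met / AGC Ser — nonsynonymous.
Codon 4: ACC Thr / UUC Phe — nonsynonymous.
Codon 5: GUC Val / GUC Val — identical.
Codon 6: AUU Ile / AUU Ile — identical.
Codon 7: AAG Lys / AAA Lys — synonymous.
Codon 8: CUU Leu / CUU Leu — identical.
Codon 9: GCA Ala / CCG Pro — nonsynonymous.
Codon 10: CAA Gln / CAA Gln — identical.
Nonsynonymous differences: 4.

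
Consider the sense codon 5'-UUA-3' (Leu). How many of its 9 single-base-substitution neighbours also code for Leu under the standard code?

Position 1: CUA → 1 synonymous.
Position 2: none → 0 synonymous.
Position 3: UUG → 1 synonymous.
Total: 1 + 0 + 1 = 2.

2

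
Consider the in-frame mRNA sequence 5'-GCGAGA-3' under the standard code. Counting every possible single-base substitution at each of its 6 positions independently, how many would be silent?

Codon 1 (GCG, Ala): 3 synonymous substitutions.
Codon 2 (AGA, Arg): 2 synonymous substitutions.
Total: 3 + 2 = 5.

5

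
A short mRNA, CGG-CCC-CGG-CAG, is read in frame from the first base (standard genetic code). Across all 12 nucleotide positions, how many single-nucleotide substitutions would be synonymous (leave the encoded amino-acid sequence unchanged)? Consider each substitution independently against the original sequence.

Codon 1 (CGG, Arg): 4 synonymous substitutions.
Codon 2 (CCC, Pro): 3 synonymous substitutions.
Codon 3 (CGG, Arg): 4 synonymous substitutions.
Codon 4 (CAG, Gln): 1 synonymous substitution.
Total: 4 + 3 + 4 + 1 = 12.

12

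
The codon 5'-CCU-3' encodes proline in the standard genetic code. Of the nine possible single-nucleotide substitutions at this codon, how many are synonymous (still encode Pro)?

3

Position 1: none → 0 synonymous.
Position 2: none → 0 synonymous.
Position 3: CCC, CCA, CCG → 3 synonymous.
Total: 0 + 0 + 3 = 3.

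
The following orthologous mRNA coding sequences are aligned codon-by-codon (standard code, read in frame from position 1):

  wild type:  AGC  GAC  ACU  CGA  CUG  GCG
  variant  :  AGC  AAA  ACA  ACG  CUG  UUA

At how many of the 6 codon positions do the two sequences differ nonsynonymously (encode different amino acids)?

3

Codon 1: AGC Ser / AGC Ser — identical.
Codon 2: GAC Asp / AAA Lys — nonsynonymous.
Codon 3: ACU Thr / ACA Thr — synonymous.
Codon 4: CGA Arg / ACG Thr — nonsynonymous.
Codon 5: CUG Leu / CUG Leu — identical.
Codon 6: GCG Ala / UUA Leu — nonsynonymous.
Nonsynonymous differences: 3.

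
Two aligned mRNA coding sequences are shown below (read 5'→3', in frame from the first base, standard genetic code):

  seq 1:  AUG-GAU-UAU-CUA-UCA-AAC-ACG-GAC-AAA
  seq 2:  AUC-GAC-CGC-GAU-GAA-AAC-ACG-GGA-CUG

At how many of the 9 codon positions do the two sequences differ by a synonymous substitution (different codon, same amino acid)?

1

Codon 1: AUG Met / AUC Ile — nonsynonymous.
Codon 2: GAU Asp / GAC Asp — synonymous.
Codon 3: UAU Tyr / CGC Arg — nonsynonymous.
Codon 4: CUA Leu / GAU Asp — nonsynonymous.
Codon 5: UCA Ser / GAA Glu — nonsynonymous.
Codon 6: AAC Asn / AAC Asn — identical.
Codon 7: ACG Thr / ACG Thr — identical.
Codon 8: GAC Asp / GGA Gly — nonsynonymous.
Codon 9: AAA Lys / CUG Leu — nonsynonymous.
Synonymous differences: 1.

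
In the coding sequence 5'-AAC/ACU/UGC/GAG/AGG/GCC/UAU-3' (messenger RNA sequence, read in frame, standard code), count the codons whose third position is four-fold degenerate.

2

Codon 1 AAC (Asn): third position 2-fold.
Codon 2 ACU (Thr): third position 4-fold.
Codon 3 UGC (Cys): third position 2-fold.
Codon 4 GAG (Glu): third position 2-fold.
Codon 5 AGG (Arg): third position 2-fold.
Codon 6 GCC (Ala): third position 4-fold.
Codon 7 UAU (Tyr): third position 2-fold.
Four-fold degenerate third positions: 2.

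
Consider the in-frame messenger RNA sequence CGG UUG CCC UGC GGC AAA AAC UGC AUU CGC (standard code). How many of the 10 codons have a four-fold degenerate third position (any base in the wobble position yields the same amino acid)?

4

Codon 1 CGG (Arg): third position 4-fold.
Codon 2 UUG (Leu): third position 2-fold.
Codon 3 CCC (Pro): third position 4-fold.
Codon 4 UGC (Cys): third position 2-fold.
Codon 5 GGC (Gly): third position 4-fold.
Codon 6 AAA (Lys): third position 2-fold.
Codon 7 AAC (Asn): third position 2-fold.
Codon 8 UGC (Cys): third position 2-fold.
Codon 9 AUU (Ile): third position 3-fold.
Codon 10 CGC (Arg): third position 4-fold.
Four-fold degenerate third positions: 4.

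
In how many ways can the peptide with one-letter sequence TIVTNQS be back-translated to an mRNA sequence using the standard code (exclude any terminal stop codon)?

4608

Thr: 4 codons.
Ile: 3 codons.
Val: 4 codons.
Thr: 4 codons.
Asn: 2 codons.
Gln: 2 codons.
Ser: 6 codons.
4 × 3 × 4 × 4 × 2 × 2 × 6 = 4608.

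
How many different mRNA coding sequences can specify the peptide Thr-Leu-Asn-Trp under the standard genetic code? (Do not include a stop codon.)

Thr: 4 codons.
Leu: 6 codons.
Asn: 2 codons.
Trp: 1 codon.
4 × 6 × 2 × 1 = 48.

48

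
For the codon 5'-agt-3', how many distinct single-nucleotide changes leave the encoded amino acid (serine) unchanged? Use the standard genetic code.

1

Position 1: none → 0 synonymous.
Position 2: none → 0 synonymous.
Position 3: AGC → 1 synonymous.
Total: 0 + 0 + 1 = 1.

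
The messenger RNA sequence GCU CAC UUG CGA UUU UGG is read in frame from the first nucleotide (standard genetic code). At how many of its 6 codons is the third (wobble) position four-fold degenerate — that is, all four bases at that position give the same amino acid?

Codon 1 GCU (Ala): third position 4-fold.
Codon 2 CAC (His): third position 2-fold.
Codon 3 UUG (Leu): third position 2-fold.
Codon 4 CGA (Arg): third position 4-fold.
Codon 5 UUU (Phe): third position 2-fold.
Codon 6 UGG (Trp): third position 1-fold.
Four-fold degenerate third positions: 2.

2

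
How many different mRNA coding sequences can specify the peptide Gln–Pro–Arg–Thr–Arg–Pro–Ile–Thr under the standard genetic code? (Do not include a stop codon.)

55296

Gln: 2 codons.
Pro: 4 codons.
Arg: 6 codons.
Thr: 4 codons.
Arg: 6 codons.
Pro: 4 codons.
Ile: 3 codons.
Thr: 4 codons.
2 × 4 × 6 × 4 × 6 × 4 × 3 × 4 = 55296.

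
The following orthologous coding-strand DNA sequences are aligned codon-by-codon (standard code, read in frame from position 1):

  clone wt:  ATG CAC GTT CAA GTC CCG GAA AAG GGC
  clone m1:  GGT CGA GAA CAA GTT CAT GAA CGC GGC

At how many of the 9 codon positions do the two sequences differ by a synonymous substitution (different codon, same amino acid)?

Codon 1: ATG Met / GGT Gly — nonsynonymous.
Codon 2: CAC His / CGA Arg — nonsynonymous.
Codon 3: GTT Val / GAA Glu — nonsynonymous.
Codon 4: CAA Gln / CAA Gln — identical.
Codon 5: GTC Val / GTT Val — synonymous.
Codon 6: CCG Pro / CAT His — nonsynonymous.
Codon 7: GAA Glu / GAA Glu — identical.
Codon 8: AAG Lys / CGC Arg — nonsynonymous.
Codon 9: GGC Gly / GGC Gly — identical.
Synonymous differences: 1.

1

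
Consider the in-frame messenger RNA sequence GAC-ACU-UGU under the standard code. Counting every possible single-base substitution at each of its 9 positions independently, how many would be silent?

5

Codon 1 (GAC, Asp): 1 synonymous substitution.
Codon 2 (ACU, Thr): 3 synonymous substitutions.
Codon 3 (UGU, Cys): 1 synonymous substitution.
Total: 1 + 3 + 1 = 5.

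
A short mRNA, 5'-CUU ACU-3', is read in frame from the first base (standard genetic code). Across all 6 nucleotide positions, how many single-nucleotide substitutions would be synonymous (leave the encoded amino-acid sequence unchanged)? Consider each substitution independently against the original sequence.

Codon 1 (CUU, Leu): 3 synonymous substitutions.
Codon 2 (ACU, Thr): 3 synonymous substitutions.
Total: 3 + 3 = 6.

6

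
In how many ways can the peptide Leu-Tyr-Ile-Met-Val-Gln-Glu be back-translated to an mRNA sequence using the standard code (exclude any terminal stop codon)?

576

Leu: 6 codons.
Tyr: 2 codons.
Ile: 3 codons.
Met: 1 codon.
Val: 4 codons.
Gln: 2 codons.
Glu: 2 codons.
6 × 2 × 3 × 1 × 4 × 2 × 2 = 576.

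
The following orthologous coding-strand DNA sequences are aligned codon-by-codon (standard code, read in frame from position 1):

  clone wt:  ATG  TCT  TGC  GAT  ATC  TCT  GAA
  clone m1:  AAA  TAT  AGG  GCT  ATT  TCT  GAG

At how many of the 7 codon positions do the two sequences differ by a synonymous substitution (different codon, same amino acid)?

2

Codon 1: ATG Met / AAA Lys — nonsynonymous.
Codon 2: TCT Ser / TAT Tyr — nonsynonymous.
Codon 3: TGC Cys / AGG Arg — nonsynonymous.
Codon 4: GAT Asp / GCT Ala — nonsynonymous.
Codon 5: ATC Ile / ATT Ile — synonymous.
Codon 6: TCT Ser / TCT Ser — identical.
Codon 7: GAA Glu / GAG Glu — synonymous.
Synonymous differences: 2.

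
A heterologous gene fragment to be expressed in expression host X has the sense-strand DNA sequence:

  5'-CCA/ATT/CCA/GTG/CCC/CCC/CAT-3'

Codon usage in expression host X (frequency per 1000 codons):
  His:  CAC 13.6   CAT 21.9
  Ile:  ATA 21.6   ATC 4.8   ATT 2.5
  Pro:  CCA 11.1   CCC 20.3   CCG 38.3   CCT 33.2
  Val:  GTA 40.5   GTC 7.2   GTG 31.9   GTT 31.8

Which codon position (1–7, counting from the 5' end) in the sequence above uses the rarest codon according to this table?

Codon 1 CCA (Pro): 11.1 per 1000.
Codon 2 ATT (Ile): 2.5 per 1000.
Codon 3 CCA (Pro): 11.1 per 1000.
Codon 4 GTG (Val): 31.9 per 1000.
Codon 5 CCC (Pro): 20.3 per 1000.
Codon 6 CCC (Pro): 20.3 per 1000.
Codon 7 CAT (His): 21.9 per 1000.
Lowest frequency is 2.5 at codon 2.

2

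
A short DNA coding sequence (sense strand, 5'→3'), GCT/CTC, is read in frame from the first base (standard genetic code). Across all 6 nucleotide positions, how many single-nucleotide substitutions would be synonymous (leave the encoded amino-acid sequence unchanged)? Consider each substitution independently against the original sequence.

Codon 1 (GCT, Ala): 3 synonymous substitutions.
Codon 2 (CTC, Leu): 3 synonymous substitutions.
Total: 3 + 3 = 6.

6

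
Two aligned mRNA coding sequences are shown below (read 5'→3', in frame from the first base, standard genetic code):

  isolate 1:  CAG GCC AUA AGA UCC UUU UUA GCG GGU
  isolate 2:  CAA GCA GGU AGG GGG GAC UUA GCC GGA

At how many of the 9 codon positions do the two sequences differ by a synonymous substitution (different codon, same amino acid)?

5

Codon 1: CAG Gln / CAA Gln — synonymous.
Codon 2: GCC Ala / GCA Ala — synonymous.
Codon 3: AUA Ile / GGU Gly — nonsynonymous.
Codon 4: AGA Arg / AGG Arg — synonymous.
Codon 5: UCC Ser / GGG Gly — nonsynonymous.
Codon 6: UUU Phe / GAC Asp — nonsynonymous.
Codon 7: UUA Leu / UUA Leu — identical.
Codon 8: GCG Ala / GCC Ala — synonymous.
Codon 9: GGU Gly / GGA Gly — synonymous.
Synonymous differences: 5.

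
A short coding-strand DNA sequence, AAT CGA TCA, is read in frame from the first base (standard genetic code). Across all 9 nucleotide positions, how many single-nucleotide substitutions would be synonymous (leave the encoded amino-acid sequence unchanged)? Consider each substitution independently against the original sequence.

8

Codon 1 (AAT, Asn): 1 synonymous substitution.
Codon 2 (CGA, Arg): 4 synonymous substitutions.
Codon 3 (TCA, Ser): 3 synonymous substitutions.
Total: 1 + 4 + 3 = 8.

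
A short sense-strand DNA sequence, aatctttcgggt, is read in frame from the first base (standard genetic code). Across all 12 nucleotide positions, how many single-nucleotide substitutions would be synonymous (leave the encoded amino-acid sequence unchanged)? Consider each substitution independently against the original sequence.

10

Codon 1 (AAT, Asn): 1 synonymous substitution.
Codon 2 (CTT, Leu): 3 synonymous substitutions.
Codon 3 (TCG, Ser): 3 synonymous substitutions.
Codon 4 (GGT, Gly): 3 synonymous substitutions.
Total: 1 + 3 + 3 + 3 = 10.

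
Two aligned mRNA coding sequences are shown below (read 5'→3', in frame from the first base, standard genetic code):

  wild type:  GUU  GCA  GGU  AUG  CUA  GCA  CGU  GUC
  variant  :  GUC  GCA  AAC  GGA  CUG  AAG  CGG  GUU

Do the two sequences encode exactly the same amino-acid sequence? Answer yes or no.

no

Codon 1: GUU Val / GUC Val — synonymous.
Codon 2: GCA Ala / GCA Ala — identical.
Codon 3: GGU Gly / AAC Asn — nonsynonymous.
Codon 4: AUG Met / GGA Gly — nonsynonymous.
Codon 5: CUA Leu / CUG Leu — synonymous.
Codon 6: GCA Ala / AAG Lys — nonsynonymous.
Codon 7: CGU Arg / CGG Arg — synonymous.
Codon 8: GUC Val / GUU Val — synonymous.
Nonsynonymous differences: 3 → different protein.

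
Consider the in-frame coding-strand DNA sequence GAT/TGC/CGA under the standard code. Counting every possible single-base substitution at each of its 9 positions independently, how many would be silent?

6

Codon 1 (GAT, Asp): 1 synonymous substitution.
Codon 2 (TGC, Cys): 1 synonymous substitution.
Codon 3 (CGA, Arg): 4 synonymous substitutions.
Total: 1 + 1 + 4 = 6.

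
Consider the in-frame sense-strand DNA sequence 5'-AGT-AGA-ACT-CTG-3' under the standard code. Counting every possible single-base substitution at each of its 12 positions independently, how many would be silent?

Codon 1 (AGT, Ser): 1 synonymous substitution.
Codon 2 (AGA, Arg): 2 synonymous substitutions.
Codon 3 (ACT, Thr): 3 synonymous substitutions.
Codon 4 (CTG, Leu): 4 synonymous substitutions.
Total: 1 + 2 + 3 + 4 = 10.

10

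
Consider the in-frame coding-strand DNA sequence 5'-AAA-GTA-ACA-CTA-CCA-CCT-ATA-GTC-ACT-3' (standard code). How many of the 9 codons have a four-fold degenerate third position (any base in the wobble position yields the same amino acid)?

7

Codon 1 AAA (Lys): third position 2-fold.
Codon 2 GTA (Val): third position 4-fold.
Codon 3 ACA (Thr): third position 4-fold.
Codon 4 CTA (Leu): third position 4-fold.
Codon 5 CCA (Pro): third position 4-fold.
Codon 6 CCT (Pro): third position 4-fold.
Codon 7 ATA (Ile): third position 3-fold.
Codon 8 GTC (Val): third position 4-fold.
Codon 9 ACT (Thr): third position 4-fold.
Four-fold degenerate third positions: 7.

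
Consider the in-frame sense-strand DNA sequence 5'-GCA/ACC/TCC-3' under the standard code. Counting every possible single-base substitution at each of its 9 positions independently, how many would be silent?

9

Codon 1 (GCA, Ala): 3 synonymous substitutions.
Codon 2 (ACC, Thr): 3 synonymous substitutions.
Codon 3 (TCC, Ser): 3 synonymous substitutions.
Total: 3 + 3 + 3 = 9.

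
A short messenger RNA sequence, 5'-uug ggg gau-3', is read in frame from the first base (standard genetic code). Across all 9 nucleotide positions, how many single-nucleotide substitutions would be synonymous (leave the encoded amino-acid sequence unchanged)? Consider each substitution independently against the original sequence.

Codon 1 (UUG, Leu): 2 synonymous substitutions.
Codon 2 (GGG, Gly): 3 synonymous substitutions.
Codon 3 (GAU, Asp): 1 synonymous substitution.
Total: 2 + 3 + 1 = 6.

6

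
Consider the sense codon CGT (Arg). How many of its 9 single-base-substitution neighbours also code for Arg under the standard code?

3

Position 1: none → 0 synonymous.
Position 2: none → 0 synonymous.
Position 3: CGC, CGA, CGG → 3 synonymous.
Total: 0 + 0 + 3 = 3.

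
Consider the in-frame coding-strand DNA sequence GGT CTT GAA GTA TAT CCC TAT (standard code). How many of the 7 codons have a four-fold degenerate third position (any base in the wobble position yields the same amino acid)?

4

Codon 1 GGT (Gly): third position 4-fold.
Codon 2 CTT (Leu): third position 4-fold.
Codon 3 GAA (Glu): third position 2-fold.
Codon 4 GTA (Val): third position 4-fold.
Codon 5 TAT (Tyr): third position 2-fold.
Codon 6 CCC (Pro): third position 4-fold.
Codon 7 TAT (Tyr): third position 2-fold.
Four-fold degenerate third positions: 4.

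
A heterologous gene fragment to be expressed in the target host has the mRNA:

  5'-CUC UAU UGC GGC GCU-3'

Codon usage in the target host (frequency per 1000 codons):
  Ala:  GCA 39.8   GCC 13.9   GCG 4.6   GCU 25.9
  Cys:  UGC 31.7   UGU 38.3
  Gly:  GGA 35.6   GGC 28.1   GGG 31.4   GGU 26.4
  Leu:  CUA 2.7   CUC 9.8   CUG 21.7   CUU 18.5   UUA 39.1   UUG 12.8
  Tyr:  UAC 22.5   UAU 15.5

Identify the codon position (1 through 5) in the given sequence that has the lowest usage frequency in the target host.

1

Codon 1 CUC (Leu): 9.8 per 1000.
Codon 2 UAU (Tyr): 15.5 per 1000.
Codon 3 UGC (Cys): 31.7 per 1000.
Codon 4 GGC (Gly): 28.1 per 1000.
Codon 5 GCU (Ala): 25.9 per 1000.
Lowest frequency is 9.8 at codon 1.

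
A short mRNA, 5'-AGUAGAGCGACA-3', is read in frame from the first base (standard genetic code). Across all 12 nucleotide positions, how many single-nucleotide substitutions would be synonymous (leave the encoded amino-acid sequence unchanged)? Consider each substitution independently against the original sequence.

Codon 1 (AGU, Ser): 1 synonymous substitution.
Codon 2 (AGA, Arg): 2 synonymous substitutions.
Codon 3 (GCG, Ala): 3 synonymous substitutions.
Codon 4 (ACA, Thr): 3 synonymous substitutions.
Total: 1 + 2 + 3 + 3 = 9.

9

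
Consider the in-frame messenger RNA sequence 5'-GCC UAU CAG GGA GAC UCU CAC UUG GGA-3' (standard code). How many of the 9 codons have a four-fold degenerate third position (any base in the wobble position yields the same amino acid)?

4

Codon 1 GCC (Ala): third position 4-fold.
Codon 2 UAU (Tyr): third position 2-fold.
Codon 3 CAG (Gln): third position 2-fold.
Codon 4 GGA (Gly): third position 4-fold.
Codon 5 GAC (Asp): third position 2-fold.
Codon 6 UCU (Ser): third position 4-fold.
Codon 7 CAC (His): third position 2-fold.
Codon 8 UUG (Leu): third position 2-fold.
Codon 9 GGA (Gly): third position 4-fold.
Four-fold degenerate third positions: 4.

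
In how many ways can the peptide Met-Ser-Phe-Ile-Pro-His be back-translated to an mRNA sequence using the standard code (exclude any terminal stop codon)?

Met: 1 codon.
Ser: 6 codons.
Phe: 2 codons.
Ile: 3 codons.
Pro: 4 codons.
His: 2 codons.
1 × 6 × 2 × 3 × 4 × 2 = 288.

288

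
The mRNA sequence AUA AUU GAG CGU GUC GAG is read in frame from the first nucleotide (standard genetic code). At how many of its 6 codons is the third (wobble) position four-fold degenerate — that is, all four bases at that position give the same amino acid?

2

Codon 1 AUA (Ile): third position 3-fold.
Codon 2 AUU (Ile): third position 3-fold.
Codon 3 GAG (Glu): third position 2-fold.
Codon 4 CGU (Arg): third position 4-fold.
Codon 5 GUC (Val): third position 4-fold.
Codon 6 GAG (Glu): third position 2-fold.
Four-fold degenerate third positions: 2.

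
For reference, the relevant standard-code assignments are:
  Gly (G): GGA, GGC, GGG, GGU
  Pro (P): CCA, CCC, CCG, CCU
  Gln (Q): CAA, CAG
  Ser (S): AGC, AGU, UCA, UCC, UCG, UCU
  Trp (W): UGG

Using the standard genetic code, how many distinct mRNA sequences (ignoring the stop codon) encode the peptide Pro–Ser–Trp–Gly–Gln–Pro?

768

Pro: 4 codons.
Ser: 6 codons.
Trp: 1 codon.
Gly: 4 codons.
Gln: 2 codons.
Pro: 4 codons.
4 × 6 × 1 × 4 × 2 × 4 = 768.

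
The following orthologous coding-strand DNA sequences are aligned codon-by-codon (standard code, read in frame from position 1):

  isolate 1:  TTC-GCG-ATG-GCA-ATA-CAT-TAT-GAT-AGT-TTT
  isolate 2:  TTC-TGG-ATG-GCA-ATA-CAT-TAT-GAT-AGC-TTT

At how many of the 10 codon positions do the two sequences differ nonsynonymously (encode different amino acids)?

Codon 1: TTC Phe / TTC Phe — identical.
Codon 2: GCG Ala / TGG Trp — nonsynonymous.
Codon 3: ATG Met / ATG Met — identical.
Codon 4: GCA Ala / GCA Ala — identical.
Codon 5: ATA Ile / ATA Ile — identical.
Codon 6: CAT His / CAT His — identical.
Codon 7: TAT Tyr / TAT Tyr — identical.
Codon 8: GAT Asp / GAT Asp — identical.
Codon 9: AGT Ser / AGC Ser — synonymous.
Codon 10: TTT Phe / TTT Phe — identical.
Nonsynonymous differences: 1.

1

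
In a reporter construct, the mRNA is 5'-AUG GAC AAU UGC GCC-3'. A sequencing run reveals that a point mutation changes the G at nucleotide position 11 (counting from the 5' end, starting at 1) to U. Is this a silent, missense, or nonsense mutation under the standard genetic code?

missense

Position 11 falls in codon 4: UGC → Cys.
After the substitution the codon is UUC → Phe.
Cys ≠ Phe, so this is a missense mutation.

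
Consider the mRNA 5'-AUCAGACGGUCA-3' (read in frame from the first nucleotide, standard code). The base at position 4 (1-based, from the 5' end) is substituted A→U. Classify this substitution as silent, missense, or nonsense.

Position 4 falls in codon 2: AGA → Arg.
After the substitution the codon is UGA → Stop.
The new codon is a stop codon, so this is a nonsense mutation.

nonsense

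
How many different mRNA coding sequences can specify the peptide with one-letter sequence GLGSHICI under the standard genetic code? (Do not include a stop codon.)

Gly: 4 codons.
Leu: 6 codons.
Gly: 4 codons.
Ser: 6 codons.
His: 2 codons.
Ile: 3 codons.
Cys: 2 codons.
Ile: 3 codons.
4 × 6 × 4 × 6 × 2 × 3 × 2 × 3 = 20736.

20736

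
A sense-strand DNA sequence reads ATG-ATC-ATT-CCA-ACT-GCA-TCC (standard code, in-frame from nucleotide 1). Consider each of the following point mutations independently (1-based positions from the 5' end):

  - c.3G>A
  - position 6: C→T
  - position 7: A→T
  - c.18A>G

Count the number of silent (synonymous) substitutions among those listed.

2

Codon 1: ATG (Met) → ATA (Ile) — missense.
Codon 2: ATC (Ile) → ATT (Ile) — synonymous.
Codon 3: ATT (Ile) → TTT (Phe) — missense.
Codon 6: GCA (Ala) → GCG (Ala) — synonymous.
Synonymous: 2 of 4.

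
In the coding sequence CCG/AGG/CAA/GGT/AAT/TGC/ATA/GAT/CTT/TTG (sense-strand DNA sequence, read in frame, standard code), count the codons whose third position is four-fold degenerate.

3

Codon 1 CCG (Pro): third position 4-fold.
Codon 2 AGG (Arg): third position 2-fold.
Codon 3 CAA (Gln): third position 2-fold.
Codon 4 GGT (Gly): third position 4-fold.
Codon 5 AAT (Asn): third position 2-fold.
Codon 6 TGC (Cys): third position 2-fold.
Codon 7 ATA (Ile): third position 3-fold.
Codon 8 GAT (Asp): third position 2-fold.
Codon 9 CTT (Leu): third position 4-fold.
Codon 10 TTG (Leu): third position 2-fold.
Four-fold degenerate third positions: 3.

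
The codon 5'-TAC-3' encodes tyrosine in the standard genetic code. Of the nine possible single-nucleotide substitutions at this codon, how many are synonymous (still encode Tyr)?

1

Position 1: none → 0 synonymous.
Position 2: none → 0 synonymous.
Position 3: TAT → 1 synonymous.
Total: 0 + 0 + 1 = 1.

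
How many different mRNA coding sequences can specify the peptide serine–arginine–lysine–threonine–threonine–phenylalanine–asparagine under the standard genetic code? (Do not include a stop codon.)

4608

Ser: 6 codons.
Arg: 6 codons.
Lys: 2 codons.
Thr: 4 codons.
Thr: 4 codons.
Phe: 2 codons.
Asn: 2 codons.
6 × 6 × 2 × 4 × 4 × 2 × 2 = 4608.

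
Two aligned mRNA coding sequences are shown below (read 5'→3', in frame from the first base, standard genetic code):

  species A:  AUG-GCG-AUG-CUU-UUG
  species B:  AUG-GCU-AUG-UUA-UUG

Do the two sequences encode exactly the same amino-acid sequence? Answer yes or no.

yes

Codon 1: AUG Met / AUG Met — identical.
Codon 2: GCG Ala / GCU Ala — synonymous.
Codon 3: AUG Met / AUG Met — identical.
Codon 4: CUU Leu / UUA Leu — synonymous.
Codon 5: UUG Leu / UUG Leu — identical.
Nonsynonymous differences: 0 → same protein.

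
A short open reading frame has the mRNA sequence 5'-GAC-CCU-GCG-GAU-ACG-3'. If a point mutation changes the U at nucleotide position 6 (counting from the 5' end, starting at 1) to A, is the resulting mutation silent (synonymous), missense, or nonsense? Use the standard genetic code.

Position 6 falls in codon 2: CCU → Pro.
After the substitution the codon is CCA → Pro.
Both encode Pro, so the change is synonymous.

silent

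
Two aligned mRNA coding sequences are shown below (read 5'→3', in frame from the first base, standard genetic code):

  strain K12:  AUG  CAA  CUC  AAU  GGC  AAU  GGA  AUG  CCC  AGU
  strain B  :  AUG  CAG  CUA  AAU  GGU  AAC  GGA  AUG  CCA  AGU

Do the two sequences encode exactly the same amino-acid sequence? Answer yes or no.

Codon 1: AUG Met / AUG Met — identical.
Codon 2: CAA Gln / CAG Gln — synonymous.
Codon 3: CUC Leu / CUA Leu — synonymous.
Codon 4: AAU Asn / AAU Asn — identical.
Codon 5: GGC Gly / GGU Gly — synonymous.
Codon 6: AAU Asn / AAC Asn — synonymous.
Codon 7: GGA Gly / GGA Gly — identical.
Codon 8: AUG Met / AUG Met — identical.
Codon 9: CCC Pro / CCA Pro — synonymous.
Codon 10: AGU Ser / AGU Ser — identical.
Nonsynonymous differences: 0 → same protein.

yes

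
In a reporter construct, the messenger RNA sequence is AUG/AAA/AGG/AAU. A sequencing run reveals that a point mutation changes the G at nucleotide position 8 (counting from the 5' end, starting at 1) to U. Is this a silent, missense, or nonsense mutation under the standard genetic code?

missense

Position 8 falls in codon 3: AGG → Arg.
After the substitution the codon is AUG → Met.
Arg ≠ Met, so this is a missense mutation.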